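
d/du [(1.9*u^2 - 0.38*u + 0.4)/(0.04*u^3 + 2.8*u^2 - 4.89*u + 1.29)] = (-0.076*u^4 + 0.0304000000000002*u^3 - 8.275*u^2 + 2.662*u + 1.4658)/(0.0016*u^6 + 0.224*u^5 + 7.4488*u^4 - 27.2808*u^3 + 31.1361*u^2 - 12.6162*u + 1.6641)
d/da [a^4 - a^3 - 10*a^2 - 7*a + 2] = 4*a^3 - 3*a^2 - 20*a - 7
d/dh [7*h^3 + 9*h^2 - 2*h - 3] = 21*h^2 + 18*h - 2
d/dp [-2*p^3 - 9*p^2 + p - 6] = -6*p^2 - 18*p + 1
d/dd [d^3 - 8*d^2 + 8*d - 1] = 3*d^2 - 16*d + 8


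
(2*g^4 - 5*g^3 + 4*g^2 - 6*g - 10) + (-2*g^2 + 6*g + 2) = 2*g^4 - 5*g^3 + 2*g^2 - 8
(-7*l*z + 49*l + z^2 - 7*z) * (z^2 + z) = -7*l*z^3 + 42*l*z^2 + 49*l*z + z^4 - 6*z^3 - 7*z^2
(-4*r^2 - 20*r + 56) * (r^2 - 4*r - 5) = -4*r^4 - 4*r^3 + 156*r^2 - 124*r - 280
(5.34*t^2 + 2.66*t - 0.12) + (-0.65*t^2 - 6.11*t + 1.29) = 4.69*t^2 - 3.45*t + 1.17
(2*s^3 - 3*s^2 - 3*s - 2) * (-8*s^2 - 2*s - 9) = -16*s^5 + 20*s^4 + 12*s^3 + 49*s^2 + 31*s + 18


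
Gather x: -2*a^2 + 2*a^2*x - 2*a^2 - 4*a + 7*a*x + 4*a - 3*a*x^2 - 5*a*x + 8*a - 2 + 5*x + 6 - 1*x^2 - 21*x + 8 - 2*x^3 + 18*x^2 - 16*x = -4*a^2 + 8*a - 2*x^3 + x^2*(17 - 3*a) + x*(2*a^2 + 2*a - 32) + 12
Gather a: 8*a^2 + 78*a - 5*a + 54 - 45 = 8*a^2 + 73*a + 9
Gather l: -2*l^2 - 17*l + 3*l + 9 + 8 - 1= -2*l^2 - 14*l + 16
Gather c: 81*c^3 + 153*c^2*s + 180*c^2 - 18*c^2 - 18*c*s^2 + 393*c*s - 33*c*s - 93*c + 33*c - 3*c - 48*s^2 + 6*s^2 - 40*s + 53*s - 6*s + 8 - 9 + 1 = 81*c^3 + c^2*(153*s + 162) + c*(-18*s^2 + 360*s - 63) - 42*s^2 + 7*s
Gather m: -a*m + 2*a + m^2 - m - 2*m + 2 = 2*a + m^2 + m*(-a - 3) + 2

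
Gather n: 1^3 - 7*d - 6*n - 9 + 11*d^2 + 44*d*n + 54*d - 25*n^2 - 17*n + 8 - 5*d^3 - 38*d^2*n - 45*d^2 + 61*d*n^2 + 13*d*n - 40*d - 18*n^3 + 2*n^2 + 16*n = -5*d^3 - 34*d^2 + 7*d - 18*n^3 + n^2*(61*d - 23) + n*(-38*d^2 + 57*d - 7)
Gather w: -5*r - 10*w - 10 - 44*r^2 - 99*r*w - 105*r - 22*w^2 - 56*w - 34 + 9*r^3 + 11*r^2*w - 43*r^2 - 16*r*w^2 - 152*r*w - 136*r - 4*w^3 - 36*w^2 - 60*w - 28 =9*r^3 - 87*r^2 - 246*r - 4*w^3 + w^2*(-16*r - 58) + w*(11*r^2 - 251*r - 126) - 72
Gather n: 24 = 24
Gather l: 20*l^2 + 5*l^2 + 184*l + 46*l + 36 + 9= 25*l^2 + 230*l + 45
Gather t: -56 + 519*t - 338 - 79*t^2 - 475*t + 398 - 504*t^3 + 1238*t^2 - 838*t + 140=-504*t^3 + 1159*t^2 - 794*t + 144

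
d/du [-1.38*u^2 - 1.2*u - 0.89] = -2.76*u - 1.2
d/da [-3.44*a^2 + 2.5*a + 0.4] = 2.5 - 6.88*a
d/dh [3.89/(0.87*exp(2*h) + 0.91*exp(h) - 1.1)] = (-6.7686*exp(h) - 3.5399)*exp(h)/(0.87*exp(2*h) + 0.91*exp(h) - 1.1)^2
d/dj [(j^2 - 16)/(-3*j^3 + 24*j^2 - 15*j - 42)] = (j^4 - 53*j^2 + 228*j - 80)/(3*(j^6 - 16*j^5 + 74*j^4 - 52*j^3 - 199*j^2 + 140*j + 196))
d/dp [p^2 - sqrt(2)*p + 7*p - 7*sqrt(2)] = 2*p - sqrt(2) + 7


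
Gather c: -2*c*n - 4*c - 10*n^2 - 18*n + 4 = c*(-2*n - 4) - 10*n^2 - 18*n + 4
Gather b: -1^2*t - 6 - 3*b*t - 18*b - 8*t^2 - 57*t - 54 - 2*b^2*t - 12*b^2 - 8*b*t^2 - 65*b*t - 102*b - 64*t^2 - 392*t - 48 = b^2*(-2*t - 12) + b*(-8*t^2 - 68*t - 120) - 72*t^2 - 450*t - 108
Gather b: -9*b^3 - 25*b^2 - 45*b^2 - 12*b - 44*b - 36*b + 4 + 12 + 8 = -9*b^3 - 70*b^2 - 92*b + 24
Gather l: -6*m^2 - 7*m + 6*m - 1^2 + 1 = -6*m^2 - m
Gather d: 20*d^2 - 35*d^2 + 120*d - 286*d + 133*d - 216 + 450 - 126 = -15*d^2 - 33*d + 108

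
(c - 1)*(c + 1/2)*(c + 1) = c^3 + c^2/2 - c - 1/2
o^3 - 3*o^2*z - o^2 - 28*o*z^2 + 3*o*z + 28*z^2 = (o - 1)*(o - 7*z)*(o + 4*z)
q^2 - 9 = (q - 3)*(q + 3)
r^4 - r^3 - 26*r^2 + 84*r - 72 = (r - 3)*(r - 2)^2*(r + 6)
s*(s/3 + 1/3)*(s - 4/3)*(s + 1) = s^4/3 + 2*s^3/9 - 5*s^2/9 - 4*s/9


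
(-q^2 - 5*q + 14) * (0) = 0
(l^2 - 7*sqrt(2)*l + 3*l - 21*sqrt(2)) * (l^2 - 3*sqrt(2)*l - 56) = l^4 - 10*sqrt(2)*l^3 + 3*l^3 - 30*sqrt(2)*l^2 - 14*l^2 - 42*l + 392*sqrt(2)*l + 1176*sqrt(2)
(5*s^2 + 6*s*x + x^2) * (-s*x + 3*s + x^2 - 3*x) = -5*s^3*x + 15*s^3 - s^2*x^2 + 3*s^2*x + 5*s*x^3 - 15*s*x^2 + x^4 - 3*x^3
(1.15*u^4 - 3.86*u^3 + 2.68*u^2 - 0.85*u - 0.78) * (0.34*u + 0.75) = 0.391*u^5 - 0.4499*u^4 - 1.9838*u^3 + 1.721*u^2 - 0.9027*u - 0.585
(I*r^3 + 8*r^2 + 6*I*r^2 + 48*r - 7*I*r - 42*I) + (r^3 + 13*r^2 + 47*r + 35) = r^3 + I*r^3 + 21*r^2 + 6*I*r^2 + 95*r - 7*I*r + 35 - 42*I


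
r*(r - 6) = r^2 - 6*r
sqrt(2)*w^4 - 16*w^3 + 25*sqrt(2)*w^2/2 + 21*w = w*(w - 7*sqrt(2))*(w - 3*sqrt(2)/2)*(sqrt(2)*w + 1)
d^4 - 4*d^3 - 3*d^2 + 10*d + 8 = (d - 4)*(d - 2)*(d + 1)^2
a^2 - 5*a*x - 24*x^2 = (a - 8*x)*(a + 3*x)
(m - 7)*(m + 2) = m^2 - 5*m - 14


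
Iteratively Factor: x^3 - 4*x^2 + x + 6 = (x - 3)*(x^2 - x - 2) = (x - 3)*(x + 1)*(x - 2)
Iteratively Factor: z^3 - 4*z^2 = (z)*(z^2 - 4*z) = z*(z - 4)*(z)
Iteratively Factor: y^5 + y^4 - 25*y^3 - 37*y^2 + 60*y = (y + 3)*(y^4 - 2*y^3 - 19*y^2 + 20*y) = (y + 3)*(y + 4)*(y^3 - 6*y^2 + 5*y) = (y - 1)*(y + 3)*(y + 4)*(y^2 - 5*y) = (y - 5)*(y - 1)*(y + 3)*(y + 4)*(y)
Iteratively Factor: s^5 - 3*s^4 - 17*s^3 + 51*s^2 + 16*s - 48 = (s - 3)*(s^4 - 17*s^2 + 16) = (s - 3)*(s + 1)*(s^3 - s^2 - 16*s + 16) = (s - 4)*(s - 3)*(s + 1)*(s^2 + 3*s - 4) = (s - 4)*(s - 3)*(s - 1)*(s + 1)*(s + 4)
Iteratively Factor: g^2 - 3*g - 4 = (g - 4)*(g + 1)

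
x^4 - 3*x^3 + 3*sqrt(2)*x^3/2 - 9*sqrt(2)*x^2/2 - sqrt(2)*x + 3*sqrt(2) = (x - 3)*(x - sqrt(2)/2)*(x + sqrt(2))^2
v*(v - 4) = v^2 - 4*v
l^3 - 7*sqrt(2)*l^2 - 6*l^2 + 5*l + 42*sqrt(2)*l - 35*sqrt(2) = (l - 5)*(l - 1)*(l - 7*sqrt(2))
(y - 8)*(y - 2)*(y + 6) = y^3 - 4*y^2 - 44*y + 96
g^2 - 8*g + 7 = (g - 7)*(g - 1)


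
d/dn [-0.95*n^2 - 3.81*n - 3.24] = -1.9*n - 3.81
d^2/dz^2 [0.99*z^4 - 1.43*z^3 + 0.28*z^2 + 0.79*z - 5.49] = 11.88*z^2 - 8.58*z + 0.56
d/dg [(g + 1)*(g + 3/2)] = 2*g + 5/2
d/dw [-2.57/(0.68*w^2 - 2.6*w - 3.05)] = (3.4952*w - 6.682)/(-0.68*w^2 + 2.6*w + 3.05)^2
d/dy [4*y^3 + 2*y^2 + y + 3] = 12*y^2 + 4*y + 1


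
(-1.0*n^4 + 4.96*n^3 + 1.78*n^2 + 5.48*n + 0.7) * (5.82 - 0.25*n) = 0.25*n^5 - 7.06*n^4 + 28.4222*n^3 + 8.9896*n^2 + 31.7186*n + 4.074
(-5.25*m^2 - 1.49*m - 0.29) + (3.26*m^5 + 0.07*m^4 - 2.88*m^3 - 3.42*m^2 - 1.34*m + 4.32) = 3.26*m^5 + 0.07*m^4 - 2.88*m^3 - 8.67*m^2 - 2.83*m + 4.03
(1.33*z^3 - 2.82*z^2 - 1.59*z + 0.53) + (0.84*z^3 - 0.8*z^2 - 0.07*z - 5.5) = 2.17*z^3 - 3.62*z^2 - 1.66*z - 4.97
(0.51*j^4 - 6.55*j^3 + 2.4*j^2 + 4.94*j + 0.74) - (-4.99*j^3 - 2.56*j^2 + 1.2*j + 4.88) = 0.51*j^4 - 1.56*j^3 + 4.96*j^2 + 3.74*j - 4.14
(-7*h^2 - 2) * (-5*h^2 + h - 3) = 35*h^4 - 7*h^3 + 31*h^2 - 2*h + 6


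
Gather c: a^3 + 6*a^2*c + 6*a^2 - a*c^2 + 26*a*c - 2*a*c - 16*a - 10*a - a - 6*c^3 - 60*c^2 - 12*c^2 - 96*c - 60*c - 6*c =a^3 + 6*a^2 - 27*a - 6*c^3 + c^2*(-a - 72) + c*(6*a^2 + 24*a - 162)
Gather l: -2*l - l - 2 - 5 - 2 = -3*l - 9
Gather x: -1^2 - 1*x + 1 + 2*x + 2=x + 2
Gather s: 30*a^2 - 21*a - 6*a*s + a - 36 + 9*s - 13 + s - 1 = 30*a^2 - 20*a + s*(10 - 6*a) - 50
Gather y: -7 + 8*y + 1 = 8*y - 6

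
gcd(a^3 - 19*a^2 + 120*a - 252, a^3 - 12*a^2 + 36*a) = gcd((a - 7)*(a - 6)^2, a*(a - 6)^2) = a^2 - 12*a + 36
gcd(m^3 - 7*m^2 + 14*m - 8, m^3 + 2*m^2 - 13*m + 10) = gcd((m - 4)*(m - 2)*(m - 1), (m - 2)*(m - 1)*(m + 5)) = m^2 - 3*m + 2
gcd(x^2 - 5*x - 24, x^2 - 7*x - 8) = x - 8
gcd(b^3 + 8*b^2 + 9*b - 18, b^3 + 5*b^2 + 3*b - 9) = b^2 + 2*b - 3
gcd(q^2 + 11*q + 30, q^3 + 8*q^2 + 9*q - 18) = q + 6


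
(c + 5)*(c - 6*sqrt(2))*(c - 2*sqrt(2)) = c^3 - 8*sqrt(2)*c^2 + 5*c^2 - 40*sqrt(2)*c + 24*c + 120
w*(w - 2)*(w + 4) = w^3 + 2*w^2 - 8*w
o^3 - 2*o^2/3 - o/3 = o*(o - 1)*(o + 1/3)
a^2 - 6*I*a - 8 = (a - 4*I)*(a - 2*I)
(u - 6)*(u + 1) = u^2 - 5*u - 6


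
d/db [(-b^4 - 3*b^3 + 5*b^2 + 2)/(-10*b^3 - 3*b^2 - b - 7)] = 2*(5*b^6 + 3*b^5 + 31*b^4 + 17*b^3 + 59*b^2 - 29*b + 1)/(100*b^6 + 60*b^5 + 29*b^4 + 146*b^3 + 43*b^2 + 14*b + 49)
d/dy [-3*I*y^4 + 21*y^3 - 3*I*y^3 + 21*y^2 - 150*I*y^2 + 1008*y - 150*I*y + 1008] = -12*I*y^3 + y^2*(63 - 9*I) + y*(42 - 300*I) + 1008 - 150*I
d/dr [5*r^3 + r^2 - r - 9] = 15*r^2 + 2*r - 1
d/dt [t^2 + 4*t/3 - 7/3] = 2*t + 4/3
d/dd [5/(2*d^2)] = -5/d^3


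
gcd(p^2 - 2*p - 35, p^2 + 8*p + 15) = p + 5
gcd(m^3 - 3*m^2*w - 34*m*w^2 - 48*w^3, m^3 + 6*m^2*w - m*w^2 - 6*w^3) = 1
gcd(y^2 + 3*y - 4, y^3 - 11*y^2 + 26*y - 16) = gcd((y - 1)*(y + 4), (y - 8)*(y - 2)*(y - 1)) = y - 1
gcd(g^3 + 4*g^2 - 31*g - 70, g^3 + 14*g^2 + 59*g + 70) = g^2 + 9*g + 14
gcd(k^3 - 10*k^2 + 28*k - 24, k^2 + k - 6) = k - 2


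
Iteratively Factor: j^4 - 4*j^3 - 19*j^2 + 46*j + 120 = (j - 4)*(j^3 - 19*j - 30) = (j - 4)*(j + 3)*(j^2 - 3*j - 10) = (j - 4)*(j + 2)*(j + 3)*(j - 5)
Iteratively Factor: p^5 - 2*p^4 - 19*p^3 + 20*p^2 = (p - 1)*(p^4 - p^3 - 20*p^2) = p*(p - 1)*(p^3 - p^2 - 20*p) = p^2*(p - 1)*(p^2 - p - 20) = p^2*(p - 1)*(p + 4)*(p - 5)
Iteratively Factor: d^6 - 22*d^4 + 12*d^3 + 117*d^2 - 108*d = (d - 1)*(d^5 + d^4 - 21*d^3 - 9*d^2 + 108*d) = (d - 3)*(d - 1)*(d^4 + 4*d^3 - 9*d^2 - 36*d) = (d - 3)*(d - 1)*(d + 4)*(d^3 - 9*d) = (d - 3)^2*(d - 1)*(d + 4)*(d^2 + 3*d) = d*(d - 3)^2*(d - 1)*(d + 4)*(d + 3)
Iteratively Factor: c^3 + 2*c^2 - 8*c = (c - 2)*(c^2 + 4*c) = c*(c - 2)*(c + 4)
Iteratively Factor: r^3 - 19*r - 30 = (r - 5)*(r^2 + 5*r + 6) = (r - 5)*(r + 3)*(r + 2)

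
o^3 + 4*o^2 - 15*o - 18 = (o - 3)*(o + 1)*(o + 6)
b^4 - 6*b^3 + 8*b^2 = b^2*(b - 4)*(b - 2)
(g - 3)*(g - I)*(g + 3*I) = g^3 - 3*g^2 + 2*I*g^2 + 3*g - 6*I*g - 9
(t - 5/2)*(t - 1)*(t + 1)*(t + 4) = t^4 + 3*t^3/2 - 11*t^2 - 3*t/2 + 10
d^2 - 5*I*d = d*(d - 5*I)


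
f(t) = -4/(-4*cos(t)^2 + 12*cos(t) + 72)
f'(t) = -4*(-8*sin(t)*cos(t) + 12*sin(t))/(-4*cos(t)^2 + 12*cos(t) + 72)^2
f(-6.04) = -0.05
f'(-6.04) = -0.00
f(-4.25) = -0.06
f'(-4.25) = -0.01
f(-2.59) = -0.07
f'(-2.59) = 0.01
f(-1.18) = -0.05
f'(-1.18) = 0.01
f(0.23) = -0.05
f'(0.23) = -0.00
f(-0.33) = -0.05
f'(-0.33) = 0.00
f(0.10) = -0.05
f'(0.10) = -0.00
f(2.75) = -0.07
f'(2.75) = -0.01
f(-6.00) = -0.05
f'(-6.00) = 0.00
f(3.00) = -0.07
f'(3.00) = 0.00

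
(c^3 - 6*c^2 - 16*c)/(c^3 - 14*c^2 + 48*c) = (c + 2)/(c - 6)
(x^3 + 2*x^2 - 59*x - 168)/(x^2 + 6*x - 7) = (x^2 - 5*x - 24)/(x - 1)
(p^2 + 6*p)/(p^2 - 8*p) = (p + 6)/(p - 8)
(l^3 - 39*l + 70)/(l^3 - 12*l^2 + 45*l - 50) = (l + 7)/(l - 5)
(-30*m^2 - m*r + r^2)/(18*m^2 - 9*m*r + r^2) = (5*m + r)/(-3*m + r)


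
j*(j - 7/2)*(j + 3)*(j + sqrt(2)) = j^4 - j^3/2 + sqrt(2)*j^3 - 21*j^2/2 - sqrt(2)*j^2/2 - 21*sqrt(2)*j/2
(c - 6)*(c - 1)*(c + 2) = c^3 - 5*c^2 - 8*c + 12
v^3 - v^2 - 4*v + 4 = (v - 2)*(v - 1)*(v + 2)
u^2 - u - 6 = (u - 3)*(u + 2)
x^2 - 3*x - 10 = (x - 5)*(x + 2)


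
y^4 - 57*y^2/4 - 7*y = y*(y - 4)*(y + 1/2)*(y + 7/2)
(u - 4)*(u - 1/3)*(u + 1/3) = u^3 - 4*u^2 - u/9 + 4/9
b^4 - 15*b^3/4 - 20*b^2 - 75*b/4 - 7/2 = (b - 7)*(b + 1/4)*(b + 1)*(b + 2)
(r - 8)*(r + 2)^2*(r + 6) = r^4 + 2*r^3 - 52*r^2 - 200*r - 192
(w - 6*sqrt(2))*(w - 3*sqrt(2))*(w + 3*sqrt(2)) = w^3 - 6*sqrt(2)*w^2 - 18*w + 108*sqrt(2)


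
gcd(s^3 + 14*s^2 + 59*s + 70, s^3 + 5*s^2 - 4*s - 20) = s^2 + 7*s + 10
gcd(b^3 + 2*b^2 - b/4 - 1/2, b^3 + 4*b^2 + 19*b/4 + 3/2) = b^2 + 5*b/2 + 1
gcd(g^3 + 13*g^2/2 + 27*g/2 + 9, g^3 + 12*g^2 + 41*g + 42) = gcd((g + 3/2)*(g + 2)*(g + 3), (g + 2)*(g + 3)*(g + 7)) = g^2 + 5*g + 6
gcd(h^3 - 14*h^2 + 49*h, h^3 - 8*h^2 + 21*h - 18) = 1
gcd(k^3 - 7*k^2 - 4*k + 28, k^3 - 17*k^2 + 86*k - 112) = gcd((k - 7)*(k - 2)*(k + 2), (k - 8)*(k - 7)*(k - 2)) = k^2 - 9*k + 14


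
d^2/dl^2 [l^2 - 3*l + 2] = 2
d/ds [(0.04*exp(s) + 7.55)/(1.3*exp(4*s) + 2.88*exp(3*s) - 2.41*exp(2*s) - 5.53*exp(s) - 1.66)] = (-0.156*exp(4*s) - 39.4904*exp(3*s) - 65.1356*exp(2*s) + 36.391*exp(s) + 41.6851)*exp(s)/(1.69*exp(8*s) + 7.488*exp(7*s) + 2.0284*exp(6*s) - 28.2596*exp(5*s) - 30.3607*exp(4*s) + 17.093*exp(3*s) + 38.5821*exp(2*s) + 18.3596*exp(s) + 2.7556)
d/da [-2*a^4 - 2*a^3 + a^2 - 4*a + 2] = -8*a^3 - 6*a^2 + 2*a - 4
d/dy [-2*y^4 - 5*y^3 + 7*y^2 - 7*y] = -8*y^3 - 15*y^2 + 14*y - 7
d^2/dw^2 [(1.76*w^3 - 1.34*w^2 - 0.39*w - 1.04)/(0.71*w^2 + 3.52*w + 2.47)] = (8.88178419700125e-16*w^5 + 3.5527136788005e-15*w^4 + 43.745842*w^3 + 102.767028*w^2 + 52.934154*w - 31.693116)/(0.357911*w^6 + 5.323296*w^5 + 30.126933*w^4 + 80.652352*w^3 + 104.807781*w^2 + 64.425504*w + 15.069223)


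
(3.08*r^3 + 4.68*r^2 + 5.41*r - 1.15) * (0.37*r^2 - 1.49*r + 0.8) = 1.1396*r^5 - 2.8576*r^4 - 2.5075*r^3 - 4.7424*r^2 + 6.0415*r - 0.92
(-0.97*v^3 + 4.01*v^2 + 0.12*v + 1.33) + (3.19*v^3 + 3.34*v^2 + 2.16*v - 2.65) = 2.22*v^3 + 7.35*v^2 + 2.28*v - 1.32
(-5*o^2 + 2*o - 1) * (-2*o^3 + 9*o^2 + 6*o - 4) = 10*o^5 - 49*o^4 - 10*o^3 + 23*o^2 - 14*o + 4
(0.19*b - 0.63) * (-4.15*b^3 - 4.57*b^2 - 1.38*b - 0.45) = -0.7885*b^4 + 1.7462*b^3 + 2.6169*b^2 + 0.7839*b + 0.2835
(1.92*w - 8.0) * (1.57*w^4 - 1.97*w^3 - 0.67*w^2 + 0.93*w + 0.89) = 3.0144*w^5 - 16.3424*w^4 + 14.4736*w^3 + 7.1456*w^2 - 5.7312*w - 7.12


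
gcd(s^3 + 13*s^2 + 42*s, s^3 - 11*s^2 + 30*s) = s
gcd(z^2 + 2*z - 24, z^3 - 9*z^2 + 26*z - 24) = z - 4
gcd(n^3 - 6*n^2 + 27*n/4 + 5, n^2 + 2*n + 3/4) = n + 1/2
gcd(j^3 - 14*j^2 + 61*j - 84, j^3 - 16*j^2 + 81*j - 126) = j^2 - 10*j + 21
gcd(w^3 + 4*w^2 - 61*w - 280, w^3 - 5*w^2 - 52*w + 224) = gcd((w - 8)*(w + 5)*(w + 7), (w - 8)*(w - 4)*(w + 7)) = w^2 - w - 56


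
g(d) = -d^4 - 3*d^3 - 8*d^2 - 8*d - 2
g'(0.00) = -8.00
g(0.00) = -2.00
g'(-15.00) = 11707.00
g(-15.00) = -42182.00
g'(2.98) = -241.46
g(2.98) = -255.14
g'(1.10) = -41.81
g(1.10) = -25.94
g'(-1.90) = 17.35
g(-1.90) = -8.14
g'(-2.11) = 23.27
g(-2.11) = -12.38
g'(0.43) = -16.86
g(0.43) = -7.19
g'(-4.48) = 242.71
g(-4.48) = -259.80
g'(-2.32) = 30.63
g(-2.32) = -18.01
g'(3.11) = -265.13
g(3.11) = -288.05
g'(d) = -4*d^3 - 9*d^2 - 16*d - 8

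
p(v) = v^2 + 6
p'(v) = 2*v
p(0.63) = 6.40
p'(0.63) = 1.26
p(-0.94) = 6.88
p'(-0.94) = -1.88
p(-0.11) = 6.01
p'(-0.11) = -0.22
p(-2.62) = 12.86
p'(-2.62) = -5.24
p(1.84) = 9.39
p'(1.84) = 3.68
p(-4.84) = 29.43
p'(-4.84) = -9.68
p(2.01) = 10.04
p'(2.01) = 4.02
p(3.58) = 18.82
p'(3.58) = 7.16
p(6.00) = 42.00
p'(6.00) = 12.00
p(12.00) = 150.00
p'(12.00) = 24.00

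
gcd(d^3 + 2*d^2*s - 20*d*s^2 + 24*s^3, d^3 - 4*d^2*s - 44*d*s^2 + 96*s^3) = -d^2 - 4*d*s + 12*s^2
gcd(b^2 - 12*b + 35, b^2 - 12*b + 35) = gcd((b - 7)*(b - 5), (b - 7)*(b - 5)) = b^2 - 12*b + 35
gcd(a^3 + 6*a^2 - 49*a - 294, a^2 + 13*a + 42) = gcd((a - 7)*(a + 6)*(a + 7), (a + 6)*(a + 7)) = a^2 + 13*a + 42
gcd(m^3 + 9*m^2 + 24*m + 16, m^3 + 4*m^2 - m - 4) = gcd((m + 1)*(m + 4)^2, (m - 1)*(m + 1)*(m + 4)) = m^2 + 5*m + 4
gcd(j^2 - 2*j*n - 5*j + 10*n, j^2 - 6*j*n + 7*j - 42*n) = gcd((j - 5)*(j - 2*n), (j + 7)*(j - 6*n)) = 1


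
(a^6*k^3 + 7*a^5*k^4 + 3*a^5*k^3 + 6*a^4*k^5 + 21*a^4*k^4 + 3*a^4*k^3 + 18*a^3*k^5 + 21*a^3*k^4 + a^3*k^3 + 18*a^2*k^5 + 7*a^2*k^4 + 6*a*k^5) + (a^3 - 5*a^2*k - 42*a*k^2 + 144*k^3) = a^6*k^3 + 7*a^5*k^4 + 3*a^5*k^3 + 6*a^4*k^5 + 21*a^4*k^4 + 3*a^4*k^3 + 18*a^3*k^5 + 21*a^3*k^4 + a^3*k^3 + a^3 + 18*a^2*k^5 + 7*a^2*k^4 - 5*a^2*k + 6*a*k^5 - 42*a*k^2 + 144*k^3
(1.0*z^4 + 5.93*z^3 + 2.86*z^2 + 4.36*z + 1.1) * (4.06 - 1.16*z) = -1.16*z^5 - 2.8188*z^4 + 20.7582*z^3 + 6.554*z^2 + 16.4256*z + 4.466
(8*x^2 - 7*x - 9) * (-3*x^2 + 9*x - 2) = -24*x^4 + 93*x^3 - 52*x^2 - 67*x + 18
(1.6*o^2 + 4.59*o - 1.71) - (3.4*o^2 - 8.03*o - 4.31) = -1.8*o^2 + 12.62*o + 2.6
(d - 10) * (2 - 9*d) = -9*d^2 + 92*d - 20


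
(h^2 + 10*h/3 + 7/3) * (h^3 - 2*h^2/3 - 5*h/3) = h^5 + 8*h^4/3 - 14*h^3/9 - 64*h^2/9 - 35*h/9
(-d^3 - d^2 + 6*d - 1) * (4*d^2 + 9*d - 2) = -4*d^5 - 13*d^4 + 17*d^3 + 52*d^2 - 21*d + 2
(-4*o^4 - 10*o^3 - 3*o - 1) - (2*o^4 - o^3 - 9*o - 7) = -6*o^4 - 9*o^3 + 6*o + 6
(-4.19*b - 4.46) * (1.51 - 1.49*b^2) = 6.2431*b^3 + 6.6454*b^2 - 6.3269*b - 6.7346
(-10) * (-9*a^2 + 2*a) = 90*a^2 - 20*a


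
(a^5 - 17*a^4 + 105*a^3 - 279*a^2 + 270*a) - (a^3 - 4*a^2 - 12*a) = a^5 - 17*a^4 + 104*a^3 - 275*a^2 + 282*a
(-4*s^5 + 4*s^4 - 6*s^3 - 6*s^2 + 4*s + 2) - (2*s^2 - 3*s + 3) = -4*s^5 + 4*s^4 - 6*s^3 - 8*s^2 + 7*s - 1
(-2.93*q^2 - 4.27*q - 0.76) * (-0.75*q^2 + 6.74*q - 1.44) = 2.1975*q^4 - 16.5457*q^3 - 23.9906*q^2 + 1.0264*q + 1.0944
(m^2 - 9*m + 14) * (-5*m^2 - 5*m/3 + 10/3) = -5*m^4 + 130*m^3/3 - 155*m^2/3 - 160*m/3 + 140/3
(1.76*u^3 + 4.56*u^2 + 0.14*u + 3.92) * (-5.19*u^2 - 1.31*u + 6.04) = -9.1344*u^5 - 25.972*u^4 + 3.9302*u^3 + 7.0142*u^2 - 4.2896*u + 23.6768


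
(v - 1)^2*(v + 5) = v^3 + 3*v^2 - 9*v + 5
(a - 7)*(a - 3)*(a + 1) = a^3 - 9*a^2 + 11*a + 21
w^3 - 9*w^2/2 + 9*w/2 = w*(w - 3)*(w - 3/2)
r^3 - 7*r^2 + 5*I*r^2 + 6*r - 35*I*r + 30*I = (r - 6)*(r - 1)*(r + 5*I)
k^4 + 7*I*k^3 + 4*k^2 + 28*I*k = k*(k - 2*I)*(k + 2*I)*(k + 7*I)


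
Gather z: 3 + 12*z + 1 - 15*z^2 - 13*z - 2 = -15*z^2 - z + 2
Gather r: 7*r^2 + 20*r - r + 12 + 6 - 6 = 7*r^2 + 19*r + 12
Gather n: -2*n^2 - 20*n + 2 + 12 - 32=-2*n^2 - 20*n - 18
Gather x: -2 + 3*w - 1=3*w - 3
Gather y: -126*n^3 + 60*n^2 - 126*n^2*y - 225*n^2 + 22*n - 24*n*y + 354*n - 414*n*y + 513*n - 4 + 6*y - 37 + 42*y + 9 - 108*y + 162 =-126*n^3 - 165*n^2 + 889*n + y*(-126*n^2 - 438*n - 60) + 130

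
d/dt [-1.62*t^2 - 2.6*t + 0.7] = -3.24*t - 2.6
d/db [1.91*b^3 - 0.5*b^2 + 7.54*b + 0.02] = 5.73*b^2 - 1.0*b + 7.54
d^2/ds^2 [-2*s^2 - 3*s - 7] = -4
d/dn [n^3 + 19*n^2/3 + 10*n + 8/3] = 3*n^2 + 38*n/3 + 10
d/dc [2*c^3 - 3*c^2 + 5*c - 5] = 6*c^2 - 6*c + 5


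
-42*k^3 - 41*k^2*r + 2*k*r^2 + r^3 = (-6*k + r)*(k + r)*(7*k + r)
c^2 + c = c*(c + 1)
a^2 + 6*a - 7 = (a - 1)*(a + 7)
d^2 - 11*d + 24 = (d - 8)*(d - 3)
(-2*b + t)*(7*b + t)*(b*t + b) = -14*b^3*t - 14*b^3 + 5*b^2*t^2 + 5*b^2*t + b*t^3 + b*t^2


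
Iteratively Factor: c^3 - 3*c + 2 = (c - 1)*(c^2 + c - 2) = (c - 1)^2*(c + 2)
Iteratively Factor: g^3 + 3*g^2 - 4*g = (g - 1)*(g^2 + 4*g) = (g - 1)*(g + 4)*(g)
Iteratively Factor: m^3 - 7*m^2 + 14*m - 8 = (m - 4)*(m^2 - 3*m + 2) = (m - 4)*(m - 2)*(m - 1)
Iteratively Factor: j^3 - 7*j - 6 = (j - 3)*(j^2 + 3*j + 2) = (j - 3)*(j + 2)*(j + 1)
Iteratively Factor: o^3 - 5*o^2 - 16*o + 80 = (o - 4)*(o^2 - o - 20) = (o - 5)*(o - 4)*(o + 4)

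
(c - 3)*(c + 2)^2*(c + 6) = c^4 + 7*c^3 - 2*c^2 - 60*c - 72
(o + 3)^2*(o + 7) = o^3 + 13*o^2 + 51*o + 63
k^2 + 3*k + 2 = (k + 1)*(k + 2)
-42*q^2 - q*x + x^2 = (-7*q + x)*(6*q + x)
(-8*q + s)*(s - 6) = -8*q*s + 48*q + s^2 - 6*s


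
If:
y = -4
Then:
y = -4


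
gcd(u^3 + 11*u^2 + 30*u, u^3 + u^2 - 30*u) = u^2 + 6*u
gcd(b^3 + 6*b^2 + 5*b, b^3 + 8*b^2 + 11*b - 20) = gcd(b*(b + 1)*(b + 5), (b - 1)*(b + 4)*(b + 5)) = b + 5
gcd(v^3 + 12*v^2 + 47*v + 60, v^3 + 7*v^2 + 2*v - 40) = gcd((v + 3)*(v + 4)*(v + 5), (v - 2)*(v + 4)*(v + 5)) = v^2 + 9*v + 20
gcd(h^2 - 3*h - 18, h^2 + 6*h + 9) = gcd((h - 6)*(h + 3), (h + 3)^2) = h + 3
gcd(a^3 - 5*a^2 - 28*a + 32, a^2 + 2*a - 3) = a - 1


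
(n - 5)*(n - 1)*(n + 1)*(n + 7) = n^4 + 2*n^3 - 36*n^2 - 2*n + 35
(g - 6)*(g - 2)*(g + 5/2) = g^3 - 11*g^2/2 - 8*g + 30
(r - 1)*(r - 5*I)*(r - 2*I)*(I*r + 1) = I*r^4 + 8*r^3 - I*r^3 - 8*r^2 - 17*I*r^2 - 10*r + 17*I*r + 10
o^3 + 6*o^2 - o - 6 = (o - 1)*(o + 1)*(o + 6)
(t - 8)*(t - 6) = t^2 - 14*t + 48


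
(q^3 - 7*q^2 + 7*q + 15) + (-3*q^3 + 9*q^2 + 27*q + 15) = -2*q^3 + 2*q^2 + 34*q + 30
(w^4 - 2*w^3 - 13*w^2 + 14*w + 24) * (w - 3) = w^5 - 5*w^4 - 7*w^3 + 53*w^2 - 18*w - 72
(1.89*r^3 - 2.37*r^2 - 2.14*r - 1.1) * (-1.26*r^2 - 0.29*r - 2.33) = -2.3814*r^5 + 2.4381*r^4 - 1.02*r^3 + 7.5287*r^2 + 5.3052*r + 2.563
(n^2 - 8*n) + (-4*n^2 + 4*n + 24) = -3*n^2 - 4*n + 24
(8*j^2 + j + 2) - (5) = 8*j^2 + j - 3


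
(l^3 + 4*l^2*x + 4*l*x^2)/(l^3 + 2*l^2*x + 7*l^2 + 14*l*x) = (l + 2*x)/(l + 7)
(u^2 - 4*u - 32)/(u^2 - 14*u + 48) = (u + 4)/(u - 6)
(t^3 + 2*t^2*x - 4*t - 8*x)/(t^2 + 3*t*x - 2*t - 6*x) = (t^2 + 2*t*x + 2*t + 4*x)/(t + 3*x)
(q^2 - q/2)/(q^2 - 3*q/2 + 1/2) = q/(q - 1)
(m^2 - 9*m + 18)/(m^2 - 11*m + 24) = (m - 6)/(m - 8)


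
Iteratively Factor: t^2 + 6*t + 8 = (t + 4)*(t + 2)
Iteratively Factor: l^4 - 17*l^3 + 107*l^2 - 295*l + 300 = (l - 3)*(l^3 - 14*l^2 + 65*l - 100) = (l - 5)*(l - 3)*(l^2 - 9*l + 20) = (l - 5)*(l - 4)*(l - 3)*(l - 5)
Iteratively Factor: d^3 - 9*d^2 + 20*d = (d - 5)*(d^2 - 4*d) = (d - 5)*(d - 4)*(d)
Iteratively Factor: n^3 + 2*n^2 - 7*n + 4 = (n - 1)*(n^2 + 3*n - 4) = (n - 1)*(n + 4)*(n - 1)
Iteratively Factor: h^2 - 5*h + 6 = (h - 2)*(h - 3)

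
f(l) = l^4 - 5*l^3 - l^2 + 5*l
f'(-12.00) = -9043.00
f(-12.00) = 29172.00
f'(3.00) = -28.00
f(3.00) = -48.00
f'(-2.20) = -105.79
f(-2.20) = 60.83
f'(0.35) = 2.63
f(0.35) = 1.43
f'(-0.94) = -9.70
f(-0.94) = -0.65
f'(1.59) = -20.02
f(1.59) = -8.29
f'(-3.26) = -286.48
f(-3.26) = 259.25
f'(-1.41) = -33.21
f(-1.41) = 8.93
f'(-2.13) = -97.45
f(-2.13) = 53.71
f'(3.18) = -24.42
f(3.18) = -52.74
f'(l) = 4*l^3 - 15*l^2 - 2*l + 5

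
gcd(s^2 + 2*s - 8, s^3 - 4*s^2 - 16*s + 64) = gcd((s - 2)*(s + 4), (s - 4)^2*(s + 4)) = s + 4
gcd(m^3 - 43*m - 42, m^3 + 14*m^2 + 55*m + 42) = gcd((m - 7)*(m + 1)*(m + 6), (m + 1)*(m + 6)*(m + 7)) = m^2 + 7*m + 6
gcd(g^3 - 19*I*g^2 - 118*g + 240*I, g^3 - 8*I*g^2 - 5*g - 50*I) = g - 5*I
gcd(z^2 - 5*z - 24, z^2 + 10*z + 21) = z + 3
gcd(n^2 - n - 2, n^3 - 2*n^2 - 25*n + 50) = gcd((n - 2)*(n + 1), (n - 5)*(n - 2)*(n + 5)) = n - 2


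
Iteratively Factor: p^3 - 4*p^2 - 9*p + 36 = (p + 3)*(p^2 - 7*p + 12) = (p - 3)*(p + 3)*(p - 4)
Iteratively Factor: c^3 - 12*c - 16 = (c - 4)*(c^2 + 4*c + 4) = (c - 4)*(c + 2)*(c + 2)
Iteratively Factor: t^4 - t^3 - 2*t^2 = (t)*(t^3 - t^2 - 2*t) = t*(t + 1)*(t^2 - 2*t) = t^2*(t + 1)*(t - 2)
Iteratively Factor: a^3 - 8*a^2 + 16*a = (a)*(a^2 - 8*a + 16) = a*(a - 4)*(a - 4)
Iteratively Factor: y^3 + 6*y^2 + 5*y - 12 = (y - 1)*(y^2 + 7*y + 12) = (y - 1)*(y + 4)*(y + 3)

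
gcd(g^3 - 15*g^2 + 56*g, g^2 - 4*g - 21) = g - 7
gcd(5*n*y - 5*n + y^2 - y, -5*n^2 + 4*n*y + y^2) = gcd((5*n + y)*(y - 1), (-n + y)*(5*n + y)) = 5*n + y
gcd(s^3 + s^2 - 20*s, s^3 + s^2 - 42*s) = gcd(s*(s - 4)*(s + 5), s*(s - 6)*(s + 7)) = s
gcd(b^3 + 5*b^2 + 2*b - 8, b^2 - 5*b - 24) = 1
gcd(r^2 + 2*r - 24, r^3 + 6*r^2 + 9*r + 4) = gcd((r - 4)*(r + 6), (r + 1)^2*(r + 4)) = 1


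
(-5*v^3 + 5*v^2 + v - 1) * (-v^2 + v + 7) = 5*v^5 - 10*v^4 - 31*v^3 + 37*v^2 + 6*v - 7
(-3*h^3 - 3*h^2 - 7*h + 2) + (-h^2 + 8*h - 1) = -3*h^3 - 4*h^2 + h + 1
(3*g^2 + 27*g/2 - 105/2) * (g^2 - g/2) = 3*g^4 + 12*g^3 - 237*g^2/4 + 105*g/4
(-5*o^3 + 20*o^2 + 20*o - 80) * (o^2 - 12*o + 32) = -5*o^5 + 80*o^4 - 380*o^3 + 320*o^2 + 1600*o - 2560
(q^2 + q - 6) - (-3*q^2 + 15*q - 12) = 4*q^2 - 14*q + 6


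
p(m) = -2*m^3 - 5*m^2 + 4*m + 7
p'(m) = -6*m^2 - 10*m + 4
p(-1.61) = -4.05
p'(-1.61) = 4.55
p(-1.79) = -4.71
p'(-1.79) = 2.68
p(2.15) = -27.39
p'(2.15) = -45.24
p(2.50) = -45.50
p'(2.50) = -58.50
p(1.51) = -5.25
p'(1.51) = -24.78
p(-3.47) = 16.48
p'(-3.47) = -33.55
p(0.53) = 7.42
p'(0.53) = -2.99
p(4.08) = -195.75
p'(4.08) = -136.68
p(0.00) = 7.00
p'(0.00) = 4.00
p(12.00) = -4121.00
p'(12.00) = -980.00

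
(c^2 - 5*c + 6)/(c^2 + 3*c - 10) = (c - 3)/(c + 5)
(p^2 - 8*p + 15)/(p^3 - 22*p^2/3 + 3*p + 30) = 3*(p - 5)/(3*p^2 - 13*p - 30)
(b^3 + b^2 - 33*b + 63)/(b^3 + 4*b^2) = (b^3 + b^2 - 33*b + 63)/(b^2*(b + 4))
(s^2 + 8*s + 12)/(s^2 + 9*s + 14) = (s + 6)/(s + 7)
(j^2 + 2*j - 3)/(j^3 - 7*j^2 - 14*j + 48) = (j - 1)/(j^2 - 10*j + 16)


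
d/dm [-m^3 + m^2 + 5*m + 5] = -3*m^2 + 2*m + 5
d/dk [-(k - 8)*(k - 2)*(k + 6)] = -3*k^2 + 8*k + 44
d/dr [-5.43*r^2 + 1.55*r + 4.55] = 1.55 - 10.86*r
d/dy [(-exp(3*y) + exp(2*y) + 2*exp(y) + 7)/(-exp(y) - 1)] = (2*exp(3*y) + 2*exp(2*y) - 2*exp(y) + 5)*exp(y)/(exp(2*y) + 2*exp(y) + 1)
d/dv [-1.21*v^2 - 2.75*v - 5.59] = -2.42*v - 2.75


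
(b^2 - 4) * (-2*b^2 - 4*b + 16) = -2*b^4 - 4*b^3 + 24*b^2 + 16*b - 64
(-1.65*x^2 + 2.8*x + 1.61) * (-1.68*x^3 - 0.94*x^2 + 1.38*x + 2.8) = 2.772*x^5 - 3.153*x^4 - 7.6138*x^3 - 2.2694*x^2 + 10.0618*x + 4.508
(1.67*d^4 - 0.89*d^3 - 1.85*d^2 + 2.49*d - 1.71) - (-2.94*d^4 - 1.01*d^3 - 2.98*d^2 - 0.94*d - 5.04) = 4.61*d^4 + 0.12*d^3 + 1.13*d^2 + 3.43*d + 3.33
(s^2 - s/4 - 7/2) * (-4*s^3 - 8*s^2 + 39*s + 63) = -4*s^5 - 7*s^4 + 55*s^3 + 325*s^2/4 - 609*s/4 - 441/2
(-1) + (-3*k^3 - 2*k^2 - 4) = -3*k^3 - 2*k^2 - 5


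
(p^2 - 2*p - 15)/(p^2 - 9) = (p - 5)/(p - 3)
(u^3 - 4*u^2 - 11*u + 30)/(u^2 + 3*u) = u - 7 + 10/u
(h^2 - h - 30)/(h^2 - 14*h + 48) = (h + 5)/(h - 8)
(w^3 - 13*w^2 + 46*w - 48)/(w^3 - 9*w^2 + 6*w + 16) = (w - 3)/(w + 1)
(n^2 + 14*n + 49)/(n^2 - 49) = (n + 7)/(n - 7)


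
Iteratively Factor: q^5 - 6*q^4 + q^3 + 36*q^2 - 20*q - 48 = (q - 4)*(q^4 - 2*q^3 - 7*q^2 + 8*q + 12) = (q - 4)*(q - 3)*(q^3 + q^2 - 4*q - 4) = (q - 4)*(q - 3)*(q + 2)*(q^2 - q - 2) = (q - 4)*(q - 3)*(q + 1)*(q + 2)*(q - 2)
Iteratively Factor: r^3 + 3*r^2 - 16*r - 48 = (r + 4)*(r^2 - r - 12) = (r + 3)*(r + 4)*(r - 4)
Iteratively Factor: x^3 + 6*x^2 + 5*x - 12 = (x - 1)*(x^2 + 7*x + 12) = (x - 1)*(x + 4)*(x + 3)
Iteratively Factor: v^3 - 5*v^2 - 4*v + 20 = (v + 2)*(v^2 - 7*v + 10) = (v - 2)*(v + 2)*(v - 5)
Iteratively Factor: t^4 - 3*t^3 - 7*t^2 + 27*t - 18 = (t + 3)*(t^3 - 6*t^2 + 11*t - 6) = (t - 1)*(t + 3)*(t^2 - 5*t + 6) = (t - 3)*(t - 1)*(t + 3)*(t - 2)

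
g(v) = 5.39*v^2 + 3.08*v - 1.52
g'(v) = 10.78*v + 3.08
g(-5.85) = 164.92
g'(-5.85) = -59.98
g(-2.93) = 35.73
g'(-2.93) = -28.51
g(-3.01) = 38.04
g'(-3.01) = -29.37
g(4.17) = 105.05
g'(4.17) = 48.03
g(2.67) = 45.13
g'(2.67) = 31.86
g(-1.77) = 9.91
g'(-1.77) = -16.00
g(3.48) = 74.47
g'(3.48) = 40.59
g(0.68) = 3.07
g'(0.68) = 10.41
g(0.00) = -1.52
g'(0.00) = 3.08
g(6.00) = 211.00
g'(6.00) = 67.76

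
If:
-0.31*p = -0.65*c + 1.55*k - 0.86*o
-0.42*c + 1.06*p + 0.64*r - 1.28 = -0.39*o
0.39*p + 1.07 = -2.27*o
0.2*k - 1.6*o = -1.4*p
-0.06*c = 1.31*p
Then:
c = -71.16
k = -31.06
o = -1.03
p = 3.26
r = -49.47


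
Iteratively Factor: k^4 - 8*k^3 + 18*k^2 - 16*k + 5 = (k - 1)*(k^3 - 7*k^2 + 11*k - 5) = (k - 1)^2*(k^2 - 6*k + 5) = (k - 1)^3*(k - 5)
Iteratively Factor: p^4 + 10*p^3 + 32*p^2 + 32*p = (p)*(p^3 + 10*p^2 + 32*p + 32) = p*(p + 4)*(p^2 + 6*p + 8) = p*(p + 4)^2*(p + 2)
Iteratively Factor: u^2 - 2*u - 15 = (u - 5)*(u + 3)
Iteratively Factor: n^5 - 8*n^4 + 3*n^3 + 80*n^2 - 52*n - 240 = (n + 2)*(n^4 - 10*n^3 + 23*n^2 + 34*n - 120) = (n - 4)*(n + 2)*(n^3 - 6*n^2 - n + 30) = (n - 5)*(n - 4)*(n + 2)*(n^2 - n - 6) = (n - 5)*(n - 4)*(n - 3)*(n + 2)*(n + 2)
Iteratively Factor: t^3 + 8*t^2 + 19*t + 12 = (t + 1)*(t^2 + 7*t + 12) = (t + 1)*(t + 3)*(t + 4)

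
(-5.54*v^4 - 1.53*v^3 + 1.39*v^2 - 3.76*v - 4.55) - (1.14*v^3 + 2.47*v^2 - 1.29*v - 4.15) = -5.54*v^4 - 2.67*v^3 - 1.08*v^2 - 2.47*v - 0.399999999999999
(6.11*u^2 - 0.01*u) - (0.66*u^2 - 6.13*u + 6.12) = 5.45*u^2 + 6.12*u - 6.12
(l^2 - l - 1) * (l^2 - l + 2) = l^4 - 2*l^3 + 2*l^2 - l - 2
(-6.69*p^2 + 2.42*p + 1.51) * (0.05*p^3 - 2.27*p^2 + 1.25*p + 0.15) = -0.3345*p^5 + 15.3073*p^4 - 13.7804*p^3 - 1.4062*p^2 + 2.2505*p + 0.2265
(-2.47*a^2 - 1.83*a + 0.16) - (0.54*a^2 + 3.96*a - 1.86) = -3.01*a^2 - 5.79*a + 2.02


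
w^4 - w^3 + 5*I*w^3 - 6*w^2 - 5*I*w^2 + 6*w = w*(w - 1)*(w + 2*I)*(w + 3*I)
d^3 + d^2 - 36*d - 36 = (d - 6)*(d + 1)*(d + 6)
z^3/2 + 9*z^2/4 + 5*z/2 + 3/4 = (z/2 + 1/2)*(z + 1/2)*(z + 3)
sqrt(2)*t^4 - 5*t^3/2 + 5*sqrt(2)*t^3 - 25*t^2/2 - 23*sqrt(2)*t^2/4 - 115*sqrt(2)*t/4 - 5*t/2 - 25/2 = (t + 5)*(t - 5*sqrt(2)/2)*(t + sqrt(2))*(sqrt(2)*t + 1/2)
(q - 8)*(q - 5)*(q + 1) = q^3 - 12*q^2 + 27*q + 40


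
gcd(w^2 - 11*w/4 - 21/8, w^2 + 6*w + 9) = 1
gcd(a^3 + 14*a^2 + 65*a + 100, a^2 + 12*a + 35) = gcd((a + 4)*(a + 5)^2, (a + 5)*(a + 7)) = a + 5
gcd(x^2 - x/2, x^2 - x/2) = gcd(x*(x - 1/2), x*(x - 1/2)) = x^2 - x/2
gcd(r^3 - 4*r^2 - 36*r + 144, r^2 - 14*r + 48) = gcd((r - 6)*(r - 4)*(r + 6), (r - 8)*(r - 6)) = r - 6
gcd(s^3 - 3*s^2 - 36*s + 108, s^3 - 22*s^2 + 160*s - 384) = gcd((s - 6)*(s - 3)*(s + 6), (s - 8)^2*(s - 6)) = s - 6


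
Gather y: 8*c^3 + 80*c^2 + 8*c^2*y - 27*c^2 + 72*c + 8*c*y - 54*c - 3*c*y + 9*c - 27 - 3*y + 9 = 8*c^3 + 53*c^2 + 27*c + y*(8*c^2 + 5*c - 3) - 18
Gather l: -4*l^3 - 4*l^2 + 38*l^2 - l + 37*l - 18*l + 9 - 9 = -4*l^3 + 34*l^2 + 18*l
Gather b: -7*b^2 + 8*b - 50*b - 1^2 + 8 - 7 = -7*b^2 - 42*b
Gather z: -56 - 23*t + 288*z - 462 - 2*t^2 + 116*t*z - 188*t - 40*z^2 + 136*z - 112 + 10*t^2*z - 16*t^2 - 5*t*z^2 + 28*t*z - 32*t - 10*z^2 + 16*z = -18*t^2 - 243*t + z^2*(-5*t - 50) + z*(10*t^2 + 144*t + 440) - 630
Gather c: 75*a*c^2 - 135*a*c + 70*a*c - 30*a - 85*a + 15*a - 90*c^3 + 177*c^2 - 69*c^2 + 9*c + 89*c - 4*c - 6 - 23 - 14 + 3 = -100*a - 90*c^3 + c^2*(75*a + 108) + c*(94 - 65*a) - 40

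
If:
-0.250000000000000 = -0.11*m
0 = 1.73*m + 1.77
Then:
No Solution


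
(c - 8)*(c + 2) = c^2 - 6*c - 16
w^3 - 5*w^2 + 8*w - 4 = (w - 2)^2*(w - 1)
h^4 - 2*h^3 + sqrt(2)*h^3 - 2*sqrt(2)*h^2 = h^2*(h - 2)*(h + sqrt(2))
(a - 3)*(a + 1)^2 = a^3 - a^2 - 5*a - 3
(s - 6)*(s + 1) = s^2 - 5*s - 6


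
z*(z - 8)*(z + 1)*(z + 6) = z^4 - z^3 - 50*z^2 - 48*z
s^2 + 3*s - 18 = (s - 3)*(s + 6)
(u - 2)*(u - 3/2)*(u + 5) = u^3 + 3*u^2/2 - 29*u/2 + 15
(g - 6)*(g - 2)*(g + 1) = g^3 - 7*g^2 + 4*g + 12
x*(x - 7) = x^2 - 7*x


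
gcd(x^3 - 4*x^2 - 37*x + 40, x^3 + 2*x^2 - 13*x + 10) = x^2 + 4*x - 5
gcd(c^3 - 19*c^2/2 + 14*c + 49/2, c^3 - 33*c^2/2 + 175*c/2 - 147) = c^2 - 21*c/2 + 49/2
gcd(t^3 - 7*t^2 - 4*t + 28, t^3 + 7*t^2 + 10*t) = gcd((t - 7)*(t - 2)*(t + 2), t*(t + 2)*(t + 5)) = t + 2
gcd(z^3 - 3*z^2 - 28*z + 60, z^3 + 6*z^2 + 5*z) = z + 5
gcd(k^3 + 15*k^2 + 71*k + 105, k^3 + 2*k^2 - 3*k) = k + 3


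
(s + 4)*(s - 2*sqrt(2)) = s^2 - 2*sqrt(2)*s + 4*s - 8*sqrt(2)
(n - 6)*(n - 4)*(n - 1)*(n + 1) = n^4 - 10*n^3 + 23*n^2 + 10*n - 24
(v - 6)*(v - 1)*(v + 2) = v^3 - 5*v^2 - 8*v + 12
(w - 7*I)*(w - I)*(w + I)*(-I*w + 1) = -I*w^4 - 6*w^3 - 8*I*w^2 - 6*w - 7*I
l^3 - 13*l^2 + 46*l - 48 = (l - 8)*(l - 3)*(l - 2)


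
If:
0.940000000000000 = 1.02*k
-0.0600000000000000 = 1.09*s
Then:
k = 0.92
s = -0.06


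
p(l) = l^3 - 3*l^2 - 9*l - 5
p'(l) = 3*l^2 - 6*l - 9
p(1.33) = -19.92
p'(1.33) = -11.67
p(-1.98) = -6.70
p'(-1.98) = 14.64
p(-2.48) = -16.38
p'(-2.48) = 24.33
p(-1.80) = -4.35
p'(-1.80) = 11.52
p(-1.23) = -0.33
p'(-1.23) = 2.92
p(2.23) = -28.90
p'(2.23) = -7.46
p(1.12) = -17.44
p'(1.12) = -11.96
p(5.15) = 5.67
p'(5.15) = 39.67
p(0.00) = -5.00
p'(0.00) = -9.00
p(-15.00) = -3920.00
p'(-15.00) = 756.00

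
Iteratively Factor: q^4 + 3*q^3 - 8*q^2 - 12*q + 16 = (q - 1)*(q^3 + 4*q^2 - 4*q - 16) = (q - 1)*(q + 4)*(q^2 - 4) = (q - 1)*(q + 2)*(q + 4)*(q - 2)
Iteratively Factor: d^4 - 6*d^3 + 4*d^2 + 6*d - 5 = (d - 5)*(d^3 - d^2 - d + 1) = (d - 5)*(d + 1)*(d^2 - 2*d + 1) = (d - 5)*(d - 1)*(d + 1)*(d - 1)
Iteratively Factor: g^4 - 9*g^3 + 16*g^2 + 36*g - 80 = (g - 2)*(g^3 - 7*g^2 + 2*g + 40) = (g - 4)*(g - 2)*(g^2 - 3*g - 10) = (g - 4)*(g - 2)*(g + 2)*(g - 5)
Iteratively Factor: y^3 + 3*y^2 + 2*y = (y + 1)*(y^2 + 2*y) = (y + 1)*(y + 2)*(y)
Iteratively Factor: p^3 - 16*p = (p - 4)*(p^2 + 4*p) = p*(p - 4)*(p + 4)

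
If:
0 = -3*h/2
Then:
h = 0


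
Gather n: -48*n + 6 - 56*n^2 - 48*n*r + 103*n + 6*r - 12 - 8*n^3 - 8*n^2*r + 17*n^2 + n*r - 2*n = -8*n^3 + n^2*(-8*r - 39) + n*(53 - 47*r) + 6*r - 6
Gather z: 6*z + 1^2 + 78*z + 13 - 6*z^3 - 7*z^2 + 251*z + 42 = -6*z^3 - 7*z^2 + 335*z + 56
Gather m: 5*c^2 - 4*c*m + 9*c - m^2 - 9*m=5*c^2 + 9*c - m^2 + m*(-4*c - 9)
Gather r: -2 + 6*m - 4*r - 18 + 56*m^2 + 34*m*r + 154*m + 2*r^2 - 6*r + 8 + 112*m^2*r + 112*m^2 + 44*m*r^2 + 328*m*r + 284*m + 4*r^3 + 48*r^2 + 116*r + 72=168*m^2 + 444*m + 4*r^3 + r^2*(44*m + 50) + r*(112*m^2 + 362*m + 106) + 60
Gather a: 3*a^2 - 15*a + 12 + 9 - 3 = 3*a^2 - 15*a + 18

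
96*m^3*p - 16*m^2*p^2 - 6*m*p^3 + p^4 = p*(-6*m + p)*(-4*m + p)*(4*m + p)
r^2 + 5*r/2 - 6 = (r - 3/2)*(r + 4)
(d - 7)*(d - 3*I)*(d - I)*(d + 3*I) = d^4 - 7*d^3 - I*d^3 + 9*d^2 + 7*I*d^2 - 63*d - 9*I*d + 63*I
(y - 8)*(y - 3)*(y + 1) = y^3 - 10*y^2 + 13*y + 24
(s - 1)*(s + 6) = s^2 + 5*s - 6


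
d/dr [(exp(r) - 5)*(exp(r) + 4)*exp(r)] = (3*exp(2*r) - 2*exp(r) - 20)*exp(r)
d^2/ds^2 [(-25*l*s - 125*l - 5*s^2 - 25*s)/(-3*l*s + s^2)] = 10*(-225*l^3 + 225*l^2*s - 8*l*s^3 - 75*l*s^2 - 5*s^3)/(s^3*(-27*l^3 + 27*l^2*s - 9*l*s^2 + s^3))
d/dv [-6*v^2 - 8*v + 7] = -12*v - 8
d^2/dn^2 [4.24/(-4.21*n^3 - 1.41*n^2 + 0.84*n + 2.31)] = ((107.1024*n + 11.9568)*(4.21*n^3 + 1.41*n^2 - 0.84*n - 2.31) - 4.24*(12.63*n^2 + 2.82*n - 0.84)*(25.26*n^2 + 5.64*n - 1.68))/(4.21*n^3 + 1.41*n^2 - 0.84*n - 2.31)^3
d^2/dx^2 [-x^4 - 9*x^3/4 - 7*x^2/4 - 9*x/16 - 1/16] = -12*x^2 - 27*x/2 - 7/2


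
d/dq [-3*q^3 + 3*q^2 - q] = -9*q^2 + 6*q - 1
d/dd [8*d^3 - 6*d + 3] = 24*d^2 - 6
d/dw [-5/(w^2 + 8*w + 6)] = 10*(w + 4)/(w^2 + 8*w + 6)^2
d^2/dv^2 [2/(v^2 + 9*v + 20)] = 4*(-v^2 - 9*v + (2*v + 9)^2 - 20)/(v^2 + 9*v + 20)^3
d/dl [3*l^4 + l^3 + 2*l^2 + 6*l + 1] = 12*l^3 + 3*l^2 + 4*l + 6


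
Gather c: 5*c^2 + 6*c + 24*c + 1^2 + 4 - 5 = 5*c^2 + 30*c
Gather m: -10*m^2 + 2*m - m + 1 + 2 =-10*m^2 + m + 3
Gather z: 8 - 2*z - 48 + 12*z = 10*z - 40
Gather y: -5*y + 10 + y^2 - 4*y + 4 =y^2 - 9*y + 14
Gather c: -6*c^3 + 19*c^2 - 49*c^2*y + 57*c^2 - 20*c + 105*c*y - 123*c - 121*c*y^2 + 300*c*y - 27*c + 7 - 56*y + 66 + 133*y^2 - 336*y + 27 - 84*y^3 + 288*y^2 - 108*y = -6*c^3 + c^2*(76 - 49*y) + c*(-121*y^2 + 405*y - 170) - 84*y^3 + 421*y^2 - 500*y + 100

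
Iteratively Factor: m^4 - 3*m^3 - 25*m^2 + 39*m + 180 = (m + 3)*(m^3 - 6*m^2 - 7*m + 60) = (m - 5)*(m + 3)*(m^2 - m - 12) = (m - 5)*(m - 4)*(m + 3)*(m + 3)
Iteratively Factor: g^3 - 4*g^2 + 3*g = (g - 3)*(g^2 - g) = g*(g - 3)*(g - 1)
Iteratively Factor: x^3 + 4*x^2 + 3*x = (x)*(x^2 + 4*x + 3) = x*(x + 3)*(x + 1)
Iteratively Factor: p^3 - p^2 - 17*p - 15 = (p - 5)*(p^2 + 4*p + 3) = (p - 5)*(p + 3)*(p + 1)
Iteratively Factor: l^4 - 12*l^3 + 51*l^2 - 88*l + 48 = (l - 4)*(l^3 - 8*l^2 + 19*l - 12) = (l - 4)*(l - 3)*(l^2 - 5*l + 4) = (l - 4)^2*(l - 3)*(l - 1)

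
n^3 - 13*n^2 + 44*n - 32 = (n - 8)*(n - 4)*(n - 1)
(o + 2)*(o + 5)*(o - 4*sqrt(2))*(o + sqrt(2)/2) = o^4 - 7*sqrt(2)*o^3/2 + 7*o^3 - 49*sqrt(2)*o^2/2 + 6*o^2 - 35*sqrt(2)*o - 28*o - 40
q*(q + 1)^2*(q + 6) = q^4 + 8*q^3 + 13*q^2 + 6*q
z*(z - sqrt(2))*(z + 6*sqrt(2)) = z^3 + 5*sqrt(2)*z^2 - 12*z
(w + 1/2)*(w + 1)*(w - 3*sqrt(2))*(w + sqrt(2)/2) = w^4 - 5*sqrt(2)*w^3/2 + 3*w^3/2 - 15*sqrt(2)*w^2/4 - 5*w^2/2 - 9*w/2 - 5*sqrt(2)*w/4 - 3/2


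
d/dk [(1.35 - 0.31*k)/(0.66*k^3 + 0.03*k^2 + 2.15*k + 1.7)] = (0.4092*k^3 - 2.6637*k^2 - 0.081*k - 3.4295)/(0.4356*k^6 + 0.0396*k^5 + 2.8389*k^4 + 2.373*k^3 + 4.7245*k^2 + 7.31*k + 2.89)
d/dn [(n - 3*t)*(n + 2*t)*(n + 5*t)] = 3*n^2 + 8*n*t - 11*t^2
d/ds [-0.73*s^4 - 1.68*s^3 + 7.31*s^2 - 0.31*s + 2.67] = -2.92*s^3 - 5.04*s^2 + 14.62*s - 0.31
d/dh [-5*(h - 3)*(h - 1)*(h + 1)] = -15*h^2 + 30*h + 5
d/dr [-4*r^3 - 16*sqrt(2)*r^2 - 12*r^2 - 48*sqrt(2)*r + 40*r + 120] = -12*r^2 - 32*sqrt(2)*r - 24*r - 48*sqrt(2) + 40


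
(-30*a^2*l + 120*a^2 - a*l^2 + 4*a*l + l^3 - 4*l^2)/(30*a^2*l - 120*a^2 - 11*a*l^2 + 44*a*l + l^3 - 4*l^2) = (-5*a - l)/(5*a - l)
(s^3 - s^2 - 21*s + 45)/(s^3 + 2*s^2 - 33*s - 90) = (s^2 - 6*s + 9)/(s^2 - 3*s - 18)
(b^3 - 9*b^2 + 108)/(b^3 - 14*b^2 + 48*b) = (b^2 - 3*b - 18)/(b*(b - 8))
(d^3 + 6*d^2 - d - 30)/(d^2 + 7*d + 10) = (d^2 + d - 6)/(d + 2)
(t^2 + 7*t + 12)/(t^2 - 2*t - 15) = (t + 4)/(t - 5)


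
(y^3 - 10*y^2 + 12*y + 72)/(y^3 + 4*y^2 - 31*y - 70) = (y^2 - 12*y + 36)/(y^2 + 2*y - 35)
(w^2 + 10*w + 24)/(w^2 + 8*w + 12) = (w + 4)/(w + 2)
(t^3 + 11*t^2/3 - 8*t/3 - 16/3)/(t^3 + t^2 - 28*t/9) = 3*(t^2 + 5*t + 4)/(t*(3*t + 7))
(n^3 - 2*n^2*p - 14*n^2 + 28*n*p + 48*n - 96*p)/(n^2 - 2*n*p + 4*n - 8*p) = (n^2 - 14*n + 48)/(n + 4)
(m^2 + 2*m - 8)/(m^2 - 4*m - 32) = (m - 2)/(m - 8)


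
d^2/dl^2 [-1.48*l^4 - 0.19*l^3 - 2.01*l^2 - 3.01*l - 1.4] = -17.76*l^2 - 1.14*l - 4.02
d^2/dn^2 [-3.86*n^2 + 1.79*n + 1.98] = -7.72000000000000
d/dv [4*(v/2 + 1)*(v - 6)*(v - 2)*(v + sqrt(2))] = 8*v^3 - 36*v^2 + 6*sqrt(2)*v^2 - 24*sqrt(2)*v - 16*v - 8*sqrt(2) + 48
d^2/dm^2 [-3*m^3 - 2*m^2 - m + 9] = -18*m - 4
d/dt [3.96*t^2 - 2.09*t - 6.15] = 7.92*t - 2.09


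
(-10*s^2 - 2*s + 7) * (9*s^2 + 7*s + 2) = -90*s^4 - 88*s^3 + 29*s^2 + 45*s + 14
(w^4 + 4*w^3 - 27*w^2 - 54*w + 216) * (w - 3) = w^5 + w^4 - 39*w^3 + 27*w^2 + 378*w - 648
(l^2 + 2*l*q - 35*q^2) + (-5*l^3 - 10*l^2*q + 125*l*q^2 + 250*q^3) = -5*l^3 - 10*l^2*q + l^2 + 125*l*q^2 + 2*l*q + 250*q^3 - 35*q^2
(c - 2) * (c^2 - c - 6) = c^3 - 3*c^2 - 4*c + 12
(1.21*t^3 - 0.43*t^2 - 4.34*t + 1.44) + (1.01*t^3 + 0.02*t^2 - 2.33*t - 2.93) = 2.22*t^3 - 0.41*t^2 - 6.67*t - 1.49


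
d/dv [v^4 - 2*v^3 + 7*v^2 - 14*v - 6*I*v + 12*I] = 4*v^3 - 6*v^2 + 14*v - 14 - 6*I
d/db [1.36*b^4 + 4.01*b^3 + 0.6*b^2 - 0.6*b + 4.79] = 5.44*b^3 + 12.03*b^2 + 1.2*b - 0.6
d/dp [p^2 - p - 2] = 2*p - 1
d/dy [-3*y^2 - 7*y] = -6*y - 7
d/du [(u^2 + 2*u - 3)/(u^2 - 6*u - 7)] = 8*(-u^2 - u - 4)/(u^4 - 12*u^3 + 22*u^2 + 84*u + 49)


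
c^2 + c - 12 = (c - 3)*(c + 4)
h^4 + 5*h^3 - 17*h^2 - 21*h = h*(h - 3)*(h + 1)*(h + 7)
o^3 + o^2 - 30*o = o*(o - 5)*(o + 6)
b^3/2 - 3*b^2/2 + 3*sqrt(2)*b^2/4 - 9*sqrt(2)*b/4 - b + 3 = (b/2 + sqrt(2))*(b - 3)*(b - sqrt(2)/2)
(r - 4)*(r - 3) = r^2 - 7*r + 12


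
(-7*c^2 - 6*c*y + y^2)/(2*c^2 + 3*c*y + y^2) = (-7*c + y)/(2*c + y)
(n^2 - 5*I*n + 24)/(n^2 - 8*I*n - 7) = (-n^2 + 5*I*n - 24)/(-n^2 + 8*I*n + 7)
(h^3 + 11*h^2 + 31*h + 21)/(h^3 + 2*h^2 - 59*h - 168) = (h + 1)/(h - 8)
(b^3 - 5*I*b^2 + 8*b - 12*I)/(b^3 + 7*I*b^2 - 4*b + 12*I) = (b - 6*I)/(b + 6*I)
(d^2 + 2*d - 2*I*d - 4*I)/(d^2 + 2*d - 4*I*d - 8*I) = (d - 2*I)/(d - 4*I)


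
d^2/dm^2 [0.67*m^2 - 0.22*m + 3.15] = 1.34000000000000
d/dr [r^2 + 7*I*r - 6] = 2*r + 7*I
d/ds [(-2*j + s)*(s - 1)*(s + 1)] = -4*j*s + 3*s^2 - 1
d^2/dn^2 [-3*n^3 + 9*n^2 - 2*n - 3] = 18 - 18*n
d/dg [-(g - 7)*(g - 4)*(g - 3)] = -3*g^2 + 28*g - 61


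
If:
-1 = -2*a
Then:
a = 1/2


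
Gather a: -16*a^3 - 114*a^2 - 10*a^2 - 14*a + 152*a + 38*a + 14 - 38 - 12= -16*a^3 - 124*a^2 + 176*a - 36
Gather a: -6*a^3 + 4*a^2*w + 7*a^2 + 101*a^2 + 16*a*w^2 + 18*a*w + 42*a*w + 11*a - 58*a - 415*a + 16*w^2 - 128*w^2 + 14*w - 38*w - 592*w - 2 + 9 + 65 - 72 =-6*a^3 + a^2*(4*w + 108) + a*(16*w^2 + 60*w - 462) - 112*w^2 - 616*w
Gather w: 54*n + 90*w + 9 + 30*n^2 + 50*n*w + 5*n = 30*n^2 + 59*n + w*(50*n + 90) + 9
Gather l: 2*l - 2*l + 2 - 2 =0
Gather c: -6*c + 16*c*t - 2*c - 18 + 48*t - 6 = c*(16*t - 8) + 48*t - 24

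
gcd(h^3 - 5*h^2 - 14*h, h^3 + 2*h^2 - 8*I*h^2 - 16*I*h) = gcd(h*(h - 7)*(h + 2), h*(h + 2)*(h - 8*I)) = h^2 + 2*h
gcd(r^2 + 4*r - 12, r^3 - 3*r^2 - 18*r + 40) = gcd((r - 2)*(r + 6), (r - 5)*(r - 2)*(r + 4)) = r - 2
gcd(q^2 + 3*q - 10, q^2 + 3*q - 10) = q^2 + 3*q - 10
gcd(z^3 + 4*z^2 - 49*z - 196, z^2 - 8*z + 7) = z - 7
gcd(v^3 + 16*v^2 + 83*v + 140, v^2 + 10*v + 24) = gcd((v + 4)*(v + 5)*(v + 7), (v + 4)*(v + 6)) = v + 4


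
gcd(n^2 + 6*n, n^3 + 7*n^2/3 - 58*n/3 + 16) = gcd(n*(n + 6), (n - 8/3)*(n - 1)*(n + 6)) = n + 6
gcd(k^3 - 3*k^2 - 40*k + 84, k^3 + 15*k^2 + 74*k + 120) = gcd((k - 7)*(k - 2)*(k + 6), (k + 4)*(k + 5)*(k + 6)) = k + 6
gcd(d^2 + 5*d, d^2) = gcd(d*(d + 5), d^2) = d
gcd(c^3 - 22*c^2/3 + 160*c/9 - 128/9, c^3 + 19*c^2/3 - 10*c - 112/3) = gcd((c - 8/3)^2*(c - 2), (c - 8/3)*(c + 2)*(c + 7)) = c - 8/3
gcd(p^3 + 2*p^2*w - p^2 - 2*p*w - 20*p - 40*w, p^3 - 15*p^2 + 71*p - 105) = p - 5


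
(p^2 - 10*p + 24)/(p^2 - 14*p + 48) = (p - 4)/(p - 8)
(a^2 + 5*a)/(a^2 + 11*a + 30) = a/(a + 6)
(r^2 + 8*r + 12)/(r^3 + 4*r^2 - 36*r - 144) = (r + 2)/(r^2 - 2*r - 24)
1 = 1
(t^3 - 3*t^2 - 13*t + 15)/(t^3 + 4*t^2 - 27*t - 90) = (t - 1)/(t + 6)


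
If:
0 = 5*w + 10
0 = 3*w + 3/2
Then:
No Solution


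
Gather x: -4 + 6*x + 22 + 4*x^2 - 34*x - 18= 4*x^2 - 28*x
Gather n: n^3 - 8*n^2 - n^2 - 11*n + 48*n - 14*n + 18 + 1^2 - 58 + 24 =n^3 - 9*n^2 + 23*n - 15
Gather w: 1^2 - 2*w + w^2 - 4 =w^2 - 2*w - 3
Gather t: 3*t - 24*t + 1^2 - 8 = -21*t - 7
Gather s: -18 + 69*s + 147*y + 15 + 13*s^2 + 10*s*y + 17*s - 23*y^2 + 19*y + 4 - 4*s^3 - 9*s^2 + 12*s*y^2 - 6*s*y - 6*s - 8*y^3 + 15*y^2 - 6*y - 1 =-4*s^3 + 4*s^2 + s*(12*y^2 + 4*y + 80) - 8*y^3 - 8*y^2 + 160*y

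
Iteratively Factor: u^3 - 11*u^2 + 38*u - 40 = (u - 4)*(u^2 - 7*u + 10) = (u - 4)*(u - 2)*(u - 5)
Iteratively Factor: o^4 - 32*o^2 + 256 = (o + 4)*(o^3 - 4*o^2 - 16*o + 64) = (o - 4)*(o + 4)*(o^2 - 16) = (o - 4)*(o + 4)^2*(o - 4)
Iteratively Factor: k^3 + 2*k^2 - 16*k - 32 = (k - 4)*(k^2 + 6*k + 8) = (k - 4)*(k + 4)*(k + 2)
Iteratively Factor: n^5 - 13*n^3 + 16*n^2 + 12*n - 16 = (n + 1)*(n^4 - n^3 - 12*n^2 + 28*n - 16) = (n - 2)*(n + 1)*(n^3 + n^2 - 10*n + 8) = (n - 2)*(n - 1)*(n + 1)*(n^2 + 2*n - 8) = (n - 2)*(n - 1)*(n + 1)*(n + 4)*(n - 2)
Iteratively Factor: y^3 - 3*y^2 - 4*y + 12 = (y - 2)*(y^2 - y - 6) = (y - 2)*(y + 2)*(y - 3)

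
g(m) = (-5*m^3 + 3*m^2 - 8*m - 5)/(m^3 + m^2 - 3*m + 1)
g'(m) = (-15*m^2 + 6*m - 8)/(m^3 + m^2 - 3*m + 1) + (-3*m^2 - 2*m + 3)*(-5*m^3 + 3*m^2 - 8*m - 5)/(m^3 + m^2 - 3*m + 1)^2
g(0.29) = -30.15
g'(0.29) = -305.55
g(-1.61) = 8.60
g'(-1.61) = -16.46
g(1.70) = -9.32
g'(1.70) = 11.70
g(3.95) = -4.49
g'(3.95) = 0.21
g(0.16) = -11.32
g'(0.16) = -67.12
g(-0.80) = 1.67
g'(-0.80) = -5.08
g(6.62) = -4.37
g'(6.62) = -0.02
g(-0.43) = -0.25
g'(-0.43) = -5.92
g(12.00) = -4.52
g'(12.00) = -0.03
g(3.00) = -4.89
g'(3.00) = 0.78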